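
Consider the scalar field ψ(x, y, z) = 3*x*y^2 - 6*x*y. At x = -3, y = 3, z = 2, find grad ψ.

(9, -36, 0)

∂ψ/∂x = 3*y^2 - 6*y
∂ψ/∂y = 6*x*y - 6*x
∂ψ/∂z = 0
∇ψ = (3*y^2 - 6*y, 6*x*y - 6*x, 0)
At (-3, 3, 2): (9, -36, 0).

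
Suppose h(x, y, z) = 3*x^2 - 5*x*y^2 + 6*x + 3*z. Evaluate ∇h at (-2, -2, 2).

(-26, -40, 3)

∂h/∂x = 6*x - 5*y^2 + 6
∂h/∂y = -10*x*y
∂h/∂z = 3
∇h = (6*x - 5*y^2 + 6, -10*x*y, 3)
At (-2, -2, 2): (-26, -40, 3).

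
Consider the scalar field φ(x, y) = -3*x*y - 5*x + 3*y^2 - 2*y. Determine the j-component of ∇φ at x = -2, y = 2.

16

(∇φ)_2 = ∂φ/∂y = -3*x + 6*y - 2
At (-2, 2): 16.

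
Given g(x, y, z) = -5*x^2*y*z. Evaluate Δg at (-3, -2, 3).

60

∂²g/∂x² = -10*y*z
∂²g/∂y² = 0
∂²g/∂z² = 0
∇²g = -10*y*z
At (-3, -2, 3): 60.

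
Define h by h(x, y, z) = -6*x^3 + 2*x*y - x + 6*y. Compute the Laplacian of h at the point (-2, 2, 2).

∂²h/∂x² = -36*x
∂²h/∂y² = 0
∂²h/∂z² = 0
∇²h = -36*x
At (-2, 2, 2): 72.

72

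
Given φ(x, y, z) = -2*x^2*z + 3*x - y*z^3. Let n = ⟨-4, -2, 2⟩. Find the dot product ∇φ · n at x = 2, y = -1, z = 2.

∂φ/∂x = -4*x*z + 3
∂φ/∂y = -z^3
∂φ/∂z = -2*x^2 - 3*y*z^2
∇φ at (2, -1, 2) = (-13, -8, 4)
∇φ · n = (-13)(-4) + (-8)(-2) + (4)(2) = 76

76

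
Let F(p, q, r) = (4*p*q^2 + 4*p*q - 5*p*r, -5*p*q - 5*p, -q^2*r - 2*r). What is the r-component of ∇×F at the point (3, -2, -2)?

41

(∇×F)_3 = ∂F₂/∂p − ∂F₁/∂q
= -5*q - 5 − (8*p*q + 4*p)
= -8*p*q - 4*p - 5*q - 5
At (3, -2, -2): 41.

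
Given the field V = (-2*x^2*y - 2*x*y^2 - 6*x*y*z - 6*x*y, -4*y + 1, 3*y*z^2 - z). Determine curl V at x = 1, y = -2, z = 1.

(3, 12, 6)

(∇×V)₁ = ∂V₃/∂y − ∂V₂/∂z = 3*z^2
(∇×V)₂ = ∂V₁/∂z − ∂V₃/∂x = -6*x*y
(∇×V)₃ = ∂V₂/∂x − ∂V₁/∂y = 2*x^2 + 4*x*y + 6*x*z + 6*x
∇×V = (3*z^2, -6*x*y, 2*x^2 + 4*x*y + 6*x*z + 6*x)
At (1, -2, 1): (3, 12, 6).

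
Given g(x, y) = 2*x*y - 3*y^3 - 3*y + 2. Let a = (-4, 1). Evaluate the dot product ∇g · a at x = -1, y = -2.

∂g/∂x = 2*y
∂g/∂y = 2*x - 9*y^2 - 3
∇g at (-1, -2) = (-4, -41)
∇g · a = (-4)(-4) + (-41)(1) = -25

-25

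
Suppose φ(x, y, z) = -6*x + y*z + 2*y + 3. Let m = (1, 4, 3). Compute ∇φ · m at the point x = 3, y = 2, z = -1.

4

∂φ/∂x = -6
∂φ/∂y = z + 2
∂φ/∂z = y
∇φ at (3, 2, -1) = (-6, 1, 2)
∇φ · m = (-6)(1) + (1)(4) + (2)(3) = 4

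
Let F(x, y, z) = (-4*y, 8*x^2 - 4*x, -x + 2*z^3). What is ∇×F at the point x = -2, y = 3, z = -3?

(∇×F)₁ = ∂F₃/∂y − ∂F₂/∂z = 0
(∇×F)₂ = ∂F₁/∂z − ∂F₃/∂x = 1
(∇×F)₃ = ∂F₂/∂x − ∂F₁/∂y = 16*x
∇×F = (0, 1, 16*x)
At (-2, 3, -3): (0, 1, -32).

(0, 1, -32)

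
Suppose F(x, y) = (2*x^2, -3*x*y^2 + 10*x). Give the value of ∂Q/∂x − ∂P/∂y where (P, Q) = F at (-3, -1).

∂F₂/∂x = -3*y^2 + 10
∂F₁/∂y = 0
Scalar curl = -3*y^2 + 10
At (-3, -1): 7.

7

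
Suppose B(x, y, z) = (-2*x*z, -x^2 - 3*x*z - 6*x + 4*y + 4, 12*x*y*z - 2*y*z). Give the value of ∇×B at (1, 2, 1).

(13, -26, -11)

(∇×B)₁ = ∂B₃/∂y − ∂B₂/∂z = 12*x*z + 3*x - 2*z
(∇×B)₂ = ∂B₁/∂z − ∂B₃/∂x = -2*x - 12*y*z
(∇×B)₃ = ∂B₂/∂x − ∂B₁/∂y = -2*x - 3*z - 6
∇×B = (12*x*z + 3*x - 2*z, -2*x - 12*y*z, -2*x - 3*z - 6)
At (1, 2, 1): (13, -26, -11).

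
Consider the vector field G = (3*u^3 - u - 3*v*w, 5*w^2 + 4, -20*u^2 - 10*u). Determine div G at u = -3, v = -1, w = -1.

∂G₁/∂u = 9*u^2 - 1
∂G₂/∂v = 0
∂G₃/∂w = 0
∇·G = 9*u^2 - 1
At (-3, -1, -1): 80.

80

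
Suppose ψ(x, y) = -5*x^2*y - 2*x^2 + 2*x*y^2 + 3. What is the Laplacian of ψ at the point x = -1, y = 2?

-28

∂²ψ/∂x² = -2*(5*y + 2)
∂²ψ/∂y² = 4*x
∇²ψ = 4*x - 10*y - 4
At (-1, 2): -28.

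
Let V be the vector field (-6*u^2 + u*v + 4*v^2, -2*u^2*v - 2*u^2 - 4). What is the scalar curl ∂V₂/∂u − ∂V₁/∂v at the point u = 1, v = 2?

-29

∂V₂/∂u = -4*u*v - 4*u
∂V₁/∂v = u + 8*v
Scalar curl = -4*u*v - 5*u - 8*v
At (1, 2): -29.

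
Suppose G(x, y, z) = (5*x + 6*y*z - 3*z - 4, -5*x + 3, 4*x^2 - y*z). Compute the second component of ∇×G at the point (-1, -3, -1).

(∇×G)_2 = ∂G₁/∂z − ∂G₃/∂x
= 6*y - 3 − (8*x)
= -8*x + 6*y - 3
At (-1, -3, -1): -13.

-13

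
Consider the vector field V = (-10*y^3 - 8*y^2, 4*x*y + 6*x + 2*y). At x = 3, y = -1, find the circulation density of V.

16

∂V₂/∂x = 4*y + 6
∂V₁/∂y = -30*y^2 - 16*y
Scalar curl = 30*y^2 + 20*y + 6
At (3, -1): 16.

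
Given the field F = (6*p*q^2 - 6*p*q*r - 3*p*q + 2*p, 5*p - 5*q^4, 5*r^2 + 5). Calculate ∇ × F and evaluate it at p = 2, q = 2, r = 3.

(0, -24, -1)

(∇×F)₁ = ∂F₃/∂q − ∂F₂/∂r = 0
(∇×F)₂ = ∂F₁/∂r − ∂F₃/∂p = -6*p*q
(∇×F)₃ = ∂F₂/∂p − ∂F₁/∂q = -12*p*q + 6*p*r + 3*p + 5
∇×F = (0, -6*p*q, -12*p*q + 6*p*r + 3*p + 5)
At (2, 2, 3): (0, -24, -1).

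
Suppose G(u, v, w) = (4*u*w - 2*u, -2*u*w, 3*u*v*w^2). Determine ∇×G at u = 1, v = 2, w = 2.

(14, -20, -4)

(∇×G)₁ = ∂G₃/∂v − ∂G₂/∂w = 3*u*w^2 + 2*u
(∇×G)₂ = ∂G₁/∂w − ∂G₃/∂u = 4*u - 3*v*w^2
(∇×G)₃ = ∂G₂/∂u − ∂G₁/∂v = -2*w
∇×G = (3*u*w^2 + 2*u, 4*u - 3*v*w^2, -2*w)
At (1, 2, 2): (14, -20, -4).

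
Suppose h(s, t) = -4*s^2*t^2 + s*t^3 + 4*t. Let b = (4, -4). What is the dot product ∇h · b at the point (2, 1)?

∂h/∂s = -8*s*t^2 + t^3
∂h/∂t = -8*s^2*t + 3*s*t^2 + 4
∇h at (2, 1) = (-15, -22)
∇h · b = (-15)(4) + (-22)(-4) = 28

28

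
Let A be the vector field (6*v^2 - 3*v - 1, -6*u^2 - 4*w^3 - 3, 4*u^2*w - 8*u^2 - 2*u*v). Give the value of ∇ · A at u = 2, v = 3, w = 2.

16

∂A₁/∂u = 0
∂A₂/∂v = 0
∂A₃/∂w = 4*u^2
∇·A = 4*u^2
At (2, 3, 2): 16.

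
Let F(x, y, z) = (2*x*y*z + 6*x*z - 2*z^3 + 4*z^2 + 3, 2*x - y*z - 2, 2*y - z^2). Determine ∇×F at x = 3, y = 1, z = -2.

(∇×F)₁ = ∂F₃/∂y − ∂F₂/∂z = y + 2
(∇×F)₂ = ∂F₁/∂z − ∂F₃/∂x = 2*x*y + 6*x - 6*z^2 + 8*z
(∇×F)₃ = ∂F₂/∂x − ∂F₁/∂y = -2*x*z + 2
∇×F = (y + 2, 2*x*y + 6*x - 6*z^2 + 8*z, -2*x*z + 2)
At (3, 1, -2): (3, -16, 14).

(3, -16, 14)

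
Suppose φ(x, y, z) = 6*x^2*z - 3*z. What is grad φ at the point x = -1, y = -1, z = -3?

∂φ/∂x = 12*x*z
∂φ/∂y = 0
∂φ/∂z = 6*x^2 - 3
∇φ = (12*x*z, 0, 6*x^2 - 3)
At (-1, -1, -3): (36, 0, 3).

(36, 0, 3)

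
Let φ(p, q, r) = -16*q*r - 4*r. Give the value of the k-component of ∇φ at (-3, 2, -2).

-36

(∇φ)_3 = ∂φ/∂r = -16*q - 4
At (-3, 2, -2): -36.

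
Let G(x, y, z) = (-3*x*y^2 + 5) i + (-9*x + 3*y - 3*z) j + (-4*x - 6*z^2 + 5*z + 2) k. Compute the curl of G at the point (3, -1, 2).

(3, 4, -27)

(∇×G)₁ = ∂G₃/∂y − ∂G₂/∂z = 3
(∇×G)₂ = ∂G₁/∂z − ∂G₃/∂x = 4
(∇×G)₃ = ∂G₂/∂x − ∂G₁/∂y = 6*x*y - 9
∇×G = (3, 4, 6*x*y - 9)
At (3, -1, 2): (3, 4, -27).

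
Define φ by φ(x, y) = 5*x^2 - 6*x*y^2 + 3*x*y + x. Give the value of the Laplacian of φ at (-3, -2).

46

∂²φ/∂x² = 10
∂²φ/∂y² = -12*x
∇²φ = -12*x + 10
At (-3, -2): 46.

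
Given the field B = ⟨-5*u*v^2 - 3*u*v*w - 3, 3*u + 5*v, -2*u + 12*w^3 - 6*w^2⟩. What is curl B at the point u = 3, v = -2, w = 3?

(∇×B)₁ = ∂B₃/∂v − ∂B₂/∂w = 0
(∇×B)₂ = ∂B₁/∂w − ∂B₃/∂u = -3*u*v + 2
(∇×B)₃ = ∂B₂/∂u − ∂B₁/∂v = 10*u*v + 3*u*w + 3
∇×B = (0, -3*u*v + 2, 10*u*v + 3*u*w + 3)
At (3, -2, 3): (0, 20, -30).

(0, 20, -30)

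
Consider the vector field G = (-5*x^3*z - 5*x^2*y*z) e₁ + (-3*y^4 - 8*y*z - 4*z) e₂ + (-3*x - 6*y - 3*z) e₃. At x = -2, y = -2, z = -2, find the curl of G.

(-18, 83, -40)

(∇×G)₁ = ∂G₃/∂y − ∂G₂/∂z = 8*y - 2
(∇×G)₂ = ∂G₁/∂z − ∂G₃/∂x = -5*x^3 - 5*x^2*y + 3
(∇×G)₃ = ∂G₂/∂x − ∂G₁/∂y = 5*x^2*z
∇×G = (8*y - 2, -5*x^3 - 5*x^2*y + 3, 5*x^2*z)
At (-2, -2, -2): (-18, 83, -40).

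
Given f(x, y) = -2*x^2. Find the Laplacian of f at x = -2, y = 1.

-4

∂²f/∂x² = -4
∂²f/∂y² = 0
∇²f = -4
At (-2, 1): -4.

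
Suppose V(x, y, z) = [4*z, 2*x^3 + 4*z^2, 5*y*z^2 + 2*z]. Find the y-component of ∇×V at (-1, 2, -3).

4

(∇×V)_2 = ∂V₁/∂z − ∂V₃/∂x
= 4 − (0)
= 4
At (-1, 2, -3): 4.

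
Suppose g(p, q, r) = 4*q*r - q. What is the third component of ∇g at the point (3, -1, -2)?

(∇g)_3 = ∂g/∂r = 4*q
At (3, -1, -2): -4.

-4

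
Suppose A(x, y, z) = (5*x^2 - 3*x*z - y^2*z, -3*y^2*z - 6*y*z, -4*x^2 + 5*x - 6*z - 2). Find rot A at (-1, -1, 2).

(-3, -11, -4)

(∇×A)₁ = ∂A₃/∂y − ∂A₂/∂z = 3*y^2 + 6*y
(∇×A)₂ = ∂A₁/∂z − ∂A₃/∂x = 5*x - y^2 - 5
(∇×A)₃ = ∂A₂/∂x − ∂A₁/∂y = 2*y*z
∇×A = (3*y^2 + 6*y, 5*x - y^2 - 5, 2*y*z)
At (-1, -1, 2): (-3, -11, -4).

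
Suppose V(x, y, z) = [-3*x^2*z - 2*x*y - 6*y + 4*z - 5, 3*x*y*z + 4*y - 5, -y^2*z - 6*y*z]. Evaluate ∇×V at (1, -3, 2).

(9, 1, -10)

(∇×V)₁ = ∂V₃/∂y − ∂V₂/∂z = -3*x*y - 2*y*z - 6*z
(∇×V)₂ = ∂V₁/∂z − ∂V₃/∂x = -3*x^2 + 4
(∇×V)₃ = ∂V₂/∂x − ∂V₁/∂y = 2*x + 3*y*z + 6
∇×V = (-3*x*y - 2*y*z - 6*z, -3*x^2 + 4, 2*x + 3*y*z + 6)
At (1, -3, 2): (9, 1, -10).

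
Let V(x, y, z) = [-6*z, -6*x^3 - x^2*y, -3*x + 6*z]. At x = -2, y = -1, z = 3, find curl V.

(∇×V)₁ = ∂V₃/∂y − ∂V₂/∂z = 0
(∇×V)₂ = ∂V₁/∂z − ∂V₃/∂x = -3
(∇×V)₃ = ∂V₂/∂x − ∂V₁/∂y = -18*x^2 - 2*x*y
∇×V = (0, -3, -18*x^2 - 2*x*y)
At (-2, -1, 3): (0, -3, -76).

(0, -3, -76)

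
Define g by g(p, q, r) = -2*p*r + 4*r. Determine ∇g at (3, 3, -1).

(2, 0, -2)

∂g/∂p = -2*r
∂g/∂q = 0
∂g/∂r = -2*p + 4
∇g = (-2*r, 0, -2*p + 4)
At (3, 3, -1): (2, 0, -2).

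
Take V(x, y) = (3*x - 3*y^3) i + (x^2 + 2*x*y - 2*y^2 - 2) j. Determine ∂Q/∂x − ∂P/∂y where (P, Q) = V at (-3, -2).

26

∂V₂/∂x = 2*x + 2*y
∂V₁/∂y = -9*y^2
Scalar curl = 2*x + 9*y^2 + 2*y
At (-3, -2): 26.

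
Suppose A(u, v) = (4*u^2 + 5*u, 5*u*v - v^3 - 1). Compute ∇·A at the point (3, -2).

∂A₁/∂u = 8*u + 5
∂A₂/∂v = 5*u - 3*v^2
∇·A = 13*u - 3*v^2 + 5
At (3, -2): 32.

32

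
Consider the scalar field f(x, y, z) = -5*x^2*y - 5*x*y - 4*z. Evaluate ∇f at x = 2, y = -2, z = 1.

∂f/∂x = -10*x*y - 5*y
∂f/∂y = -5*x^2 - 5*x
∂f/∂z = -4
∇f = (-10*x*y - 5*y, -5*x^2 - 5*x, -4)
At (2, -2, 1): (50, -30, -4).

(50, -30, -4)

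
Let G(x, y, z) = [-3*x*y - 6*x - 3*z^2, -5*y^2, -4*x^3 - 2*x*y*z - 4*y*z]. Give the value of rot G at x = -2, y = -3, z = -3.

(0, 84, -6)

(∇×G)₁ = ∂G₃/∂y − ∂G₂/∂z = -2*x*z - 4*z
(∇×G)₂ = ∂G₁/∂z − ∂G₃/∂x = 12*x^2 + 2*y*z - 6*z
(∇×G)₃ = ∂G₂/∂x − ∂G₁/∂y = 3*x
∇×G = (-2*x*z - 4*z, 12*x^2 + 2*y*z - 6*z, 3*x)
At (-2, -3, -3): (0, 84, -6).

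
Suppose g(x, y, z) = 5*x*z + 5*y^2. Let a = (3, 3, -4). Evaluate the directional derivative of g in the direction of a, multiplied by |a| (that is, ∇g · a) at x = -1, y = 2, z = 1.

∂g/∂x = 5*z
∂g/∂y = 10*y
∂g/∂z = 5*x
∇g at (-1, 2, 1) = (5, 20, -5)
∇g · a = (5)(3) + (20)(3) + (-5)(-4) = 95

95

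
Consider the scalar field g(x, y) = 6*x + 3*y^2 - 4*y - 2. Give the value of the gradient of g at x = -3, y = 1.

∂g/∂x = 6
∂g/∂y = 6*y - 4
∇g = (6, 6*y - 4)
At (-3, 1): (6, 2).

(6, 2)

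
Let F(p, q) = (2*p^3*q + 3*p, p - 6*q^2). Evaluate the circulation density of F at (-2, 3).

∂F₂/∂p = 1
∂F₁/∂q = 2*p^3
Scalar curl = -2*p^3 + 1
At (-2, 3): 17.

17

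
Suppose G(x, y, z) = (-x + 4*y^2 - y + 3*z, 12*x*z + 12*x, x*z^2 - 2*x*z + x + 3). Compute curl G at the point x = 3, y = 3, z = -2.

(-36, -6, -35)

(∇×G)₁ = ∂G₃/∂y − ∂G₂/∂z = -12*x
(∇×G)₂ = ∂G₁/∂z − ∂G₃/∂x = -z^2 + 2*z + 2
(∇×G)₃ = ∂G₂/∂x − ∂G₁/∂y = -8*y + 12*z + 13
∇×G = (-12*x, -z^2 + 2*z + 2, -8*y + 12*z + 13)
At (3, 3, -2): (-36, -6, -35).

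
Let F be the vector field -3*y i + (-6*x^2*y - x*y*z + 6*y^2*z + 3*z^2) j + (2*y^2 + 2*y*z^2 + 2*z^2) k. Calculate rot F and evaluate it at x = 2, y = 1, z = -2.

(20, 0, -19)

(∇×F)₁ = ∂F₃/∂y − ∂F₂/∂z = x*y - 6*y^2 + 4*y + 2*z^2 - 6*z
(∇×F)₂ = ∂F₁/∂z − ∂F₃/∂x = 0
(∇×F)₃ = ∂F₂/∂x − ∂F₁/∂y = -12*x*y - y*z + 3
∇×F = (x*y - 6*y^2 + 4*y + 2*z^2 - 6*z, 0, -12*x*y - y*z + 3)
At (2, 1, -2): (20, 0, -19).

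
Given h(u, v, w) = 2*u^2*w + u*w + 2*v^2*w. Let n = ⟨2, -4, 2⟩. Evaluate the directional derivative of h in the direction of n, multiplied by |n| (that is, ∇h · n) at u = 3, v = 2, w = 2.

46

∂h/∂u = 4*u*w + w
∂h/∂v = 4*v*w
∂h/∂w = 2*u^2 + u + 2*v^2
∇h at (3, 2, 2) = (26, 16, 29)
∇h · n = (26)(2) + (16)(-4) + (29)(2) = 46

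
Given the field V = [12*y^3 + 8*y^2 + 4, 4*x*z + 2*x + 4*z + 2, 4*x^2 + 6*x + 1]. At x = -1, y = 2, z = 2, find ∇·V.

∂V₁/∂x = 0
∂V₂/∂y = 0
∂V₃/∂z = 0
∇·V = 0
At (-1, 2, 2): 0.

0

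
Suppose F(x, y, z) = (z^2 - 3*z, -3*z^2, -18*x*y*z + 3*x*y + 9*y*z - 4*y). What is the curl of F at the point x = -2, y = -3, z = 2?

(∇×F)₁ = ∂F₃/∂y − ∂F₂/∂z = -18*x*z + 3*x + 15*z - 4
(∇×F)₂ = ∂F₁/∂z − ∂F₃/∂x = 18*y*z - 3*y + 2*z - 3
(∇×F)₃ = ∂F₂/∂x − ∂F₁/∂y = 0
∇×F = (-18*x*z + 3*x + 15*z - 4, 18*y*z - 3*y + 2*z - 3, 0)
At (-2, -3, 2): (92, -98, 0).

(92, -98, 0)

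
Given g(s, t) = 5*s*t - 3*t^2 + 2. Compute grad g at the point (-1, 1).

∂g/∂s = 5*t
∂g/∂t = 5*s - 6*t
∇g = (5*t, 5*s - 6*t)
At (-1, 1): (5, -11).

(5, -11)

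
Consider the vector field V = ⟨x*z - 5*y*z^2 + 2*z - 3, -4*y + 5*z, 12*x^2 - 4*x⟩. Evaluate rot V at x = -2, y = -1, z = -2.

(∇×V)₁ = ∂V₃/∂y − ∂V₂/∂z = -5
(∇×V)₂ = ∂V₁/∂z − ∂V₃/∂x = -23*x - 10*y*z + 6
(∇×V)₃ = ∂V₂/∂x − ∂V₁/∂y = 5*z^2
∇×V = (-5, -23*x - 10*y*z + 6, 5*z^2)
At (-2, -1, -2): (-5, 32, 20).

(-5, 32, 20)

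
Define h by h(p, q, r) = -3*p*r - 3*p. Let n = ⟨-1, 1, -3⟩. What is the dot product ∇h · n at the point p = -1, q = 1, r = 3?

3

∂h/∂p = -3*r - 3
∂h/∂q = 0
∂h/∂r = -3*p
∇h at (-1, 1, 3) = (-12, 0, 3)
∇h · n = (-12)(-1) + (0)(1) + (3)(-3) = 3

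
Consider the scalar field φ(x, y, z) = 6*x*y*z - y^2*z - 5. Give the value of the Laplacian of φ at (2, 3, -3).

∂²φ/∂x² = 0
∂²φ/∂y² = -2*z
∂²φ/∂z² = 0
∇²φ = -2*z
At (2, 3, -3): 6.

6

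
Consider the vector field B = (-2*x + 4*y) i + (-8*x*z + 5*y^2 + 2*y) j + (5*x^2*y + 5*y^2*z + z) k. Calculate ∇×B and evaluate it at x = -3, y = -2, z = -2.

(61, -60, 12)

(∇×B)₁ = ∂B₃/∂y − ∂B₂/∂z = 5*x^2 + 8*x + 10*y*z
(∇×B)₂ = ∂B₁/∂z − ∂B₃/∂x = -10*x*y
(∇×B)₃ = ∂B₂/∂x − ∂B₁/∂y = -8*z - 4
∇×B = (5*x^2 + 8*x + 10*y*z, -10*x*y, -8*z - 4)
At (-3, -2, -2): (61, -60, 12).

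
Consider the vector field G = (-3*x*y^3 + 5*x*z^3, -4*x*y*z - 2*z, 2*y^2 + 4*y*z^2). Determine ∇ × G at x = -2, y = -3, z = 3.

(∇×G)₁ = ∂G₃/∂y − ∂G₂/∂z = 4*x*y + 4*y + 4*z^2 + 2
(∇×G)₂ = ∂G₁/∂z − ∂G₃/∂x = 15*x*z^2
(∇×G)₃ = ∂G₂/∂x − ∂G₁/∂y = 9*x*y^2 - 4*y*z
∇×G = (4*x*y + 4*y + 4*z^2 + 2, 15*x*z^2, 9*x*y^2 - 4*y*z)
At (-2, -3, 3): (50, -270, -126).

(50, -270, -126)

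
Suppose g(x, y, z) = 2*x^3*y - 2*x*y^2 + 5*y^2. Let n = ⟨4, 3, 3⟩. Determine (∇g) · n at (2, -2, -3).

∂g/∂x = 6*x^2*y - 2*y^2
∂g/∂y = 2*x^3 - 4*x*y + 10*y
∂g/∂z = 0
∇g at (2, -2, -3) = (-56, 12, 0)
∇g · n = (-56)(4) + (12)(3) + (0)(3) = -188

-188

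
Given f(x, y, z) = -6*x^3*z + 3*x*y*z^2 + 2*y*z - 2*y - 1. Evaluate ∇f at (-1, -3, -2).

(0, -18, -36)

∂f/∂x = -18*x^2*z + 3*y*z^2
∂f/∂y = 3*x*z^2 + 2*z - 2
∂f/∂z = -6*x^3 + 6*x*y*z + 2*y
∇f = (-18*x^2*z + 3*y*z^2, 3*x*z^2 + 2*z - 2, -6*x^3 + 6*x*y*z + 2*y)
At (-1, -3, -2): (0, -18, -36).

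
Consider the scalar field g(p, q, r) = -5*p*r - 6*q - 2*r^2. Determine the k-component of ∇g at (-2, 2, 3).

(∇g)_3 = ∂g/∂r = -5*p - 4*r
At (-2, 2, 3): -2.

-2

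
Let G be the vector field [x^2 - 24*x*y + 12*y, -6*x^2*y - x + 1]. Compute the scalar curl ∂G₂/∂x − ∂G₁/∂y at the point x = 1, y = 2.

∂G₂/∂x = -12*x*y - 1
∂G₁/∂y = -24*x + 12
Scalar curl = -12*x*y + 24*x - 13
At (1, 2): -13.

-13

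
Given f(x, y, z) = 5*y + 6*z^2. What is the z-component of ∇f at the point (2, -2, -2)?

-24

(∇f)_3 = ∂f/∂z = 12*z
At (2, -2, -2): -24.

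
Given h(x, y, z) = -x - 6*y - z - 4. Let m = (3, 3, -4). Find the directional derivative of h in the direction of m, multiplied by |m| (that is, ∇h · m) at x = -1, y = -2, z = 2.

-17

∂h/∂x = -1
∂h/∂y = -6
∂h/∂z = -1
∇h at (-1, -2, 2) = (-1, -6, -1)
∇h · m = (-1)(3) + (-6)(3) + (-1)(-4) = -17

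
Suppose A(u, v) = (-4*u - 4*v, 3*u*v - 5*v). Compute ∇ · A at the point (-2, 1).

∂A₁/∂u = -4
∂A₂/∂v = 3*u - 5
∇·A = 3*u - 9
At (-2, 1): -15.

-15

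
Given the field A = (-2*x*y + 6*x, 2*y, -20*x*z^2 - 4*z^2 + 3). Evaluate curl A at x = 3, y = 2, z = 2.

(∇×A)₁ = ∂A₃/∂y − ∂A₂/∂z = 0
(∇×A)₂ = ∂A₁/∂z − ∂A₃/∂x = 20*z^2
(∇×A)₃ = ∂A₂/∂x − ∂A₁/∂y = 2*x
∇×A = (0, 20*z^2, 2*x)
At (3, 2, 2): (0, 80, 6).

(0, 80, 6)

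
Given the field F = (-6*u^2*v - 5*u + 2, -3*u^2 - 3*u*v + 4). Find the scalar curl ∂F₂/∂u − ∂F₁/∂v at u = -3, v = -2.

78

∂F₂/∂u = -6*u - 3*v
∂F₁/∂v = -6*u^2
Scalar curl = 6*u^2 - 6*u - 3*v
At (-3, -2): 78.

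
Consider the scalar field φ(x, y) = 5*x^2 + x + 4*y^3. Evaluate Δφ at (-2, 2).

58

∂²φ/∂x² = 10
∂²φ/∂y² = 24*y
∇²φ = 24*y + 10
At (-2, 2): 58.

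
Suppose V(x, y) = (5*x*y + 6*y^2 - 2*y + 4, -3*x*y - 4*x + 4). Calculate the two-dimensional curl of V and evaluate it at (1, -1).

∂V₂/∂x = -3*y - 4
∂V₁/∂y = 5*x + 12*y - 2
Scalar curl = -5*x - 15*y - 2
At (1, -1): 8.

8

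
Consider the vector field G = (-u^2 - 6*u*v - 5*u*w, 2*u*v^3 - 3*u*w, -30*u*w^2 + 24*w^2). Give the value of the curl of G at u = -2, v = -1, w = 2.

(-6, 130, -20)

(∇×G)₁ = ∂G₃/∂v − ∂G₂/∂w = 3*u
(∇×G)₂ = ∂G₁/∂w − ∂G₃/∂u = -5*u + 30*w^2
(∇×G)₃ = ∂G₂/∂u − ∂G₁/∂v = 6*u + 2*v^3 - 3*w
∇×G = (3*u, -5*u + 30*w^2, 6*u + 2*v^3 - 3*w)
At (-2, -1, 2): (-6, 130, -20).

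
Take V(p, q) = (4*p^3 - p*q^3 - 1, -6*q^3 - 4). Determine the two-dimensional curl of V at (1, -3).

∂V₂/∂p = 0
∂V₁/∂q = -3*p*q^2
Scalar curl = 3*p*q^2
At (1, -3): 27.

27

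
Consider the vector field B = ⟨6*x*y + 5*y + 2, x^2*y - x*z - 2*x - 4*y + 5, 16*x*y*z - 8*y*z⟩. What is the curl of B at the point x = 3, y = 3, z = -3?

(∇×B)₁ = ∂B₃/∂y − ∂B₂/∂z = 16*x*z + x - 8*z
(∇×B)₂ = ∂B₁/∂z − ∂B₃/∂x = -16*y*z
(∇×B)₃ = ∂B₂/∂x − ∂B₁/∂y = 2*x*y - 6*x - z - 7
∇×B = (16*x*z + x - 8*z, -16*y*z, 2*x*y - 6*x - z - 7)
At (3, 3, -3): (-117, 144, -4).

(-117, 144, -4)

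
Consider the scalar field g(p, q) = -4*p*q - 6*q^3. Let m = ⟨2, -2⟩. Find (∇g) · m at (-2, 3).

∂g/∂p = -4*q
∂g/∂q = -4*p - 18*q^2
∇g at (-2, 3) = (-12, -154)
∇g · m = (-12)(2) + (-154)(-2) = 284

284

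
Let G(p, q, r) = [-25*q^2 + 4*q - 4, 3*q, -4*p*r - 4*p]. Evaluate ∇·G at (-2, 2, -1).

11

∂G₁/∂p = 0
∂G₂/∂q = 3
∂G₃/∂r = -4*p
∇·G = -4*p + 3
At (-2, 2, -1): 11.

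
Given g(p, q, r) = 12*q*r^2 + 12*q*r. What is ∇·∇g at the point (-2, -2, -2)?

-48

∂²g/∂p² = 0
∂²g/∂q² = 0
∂²g/∂r² = 24*q
∇²g = 24*q
At (-2, -2, -2): -48.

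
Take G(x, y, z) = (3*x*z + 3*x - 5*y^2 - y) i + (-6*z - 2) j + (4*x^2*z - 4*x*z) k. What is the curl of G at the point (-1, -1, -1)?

(∇×G)₁ = ∂G₃/∂y − ∂G₂/∂z = 6
(∇×G)₂ = ∂G₁/∂z − ∂G₃/∂x = -8*x*z + 3*x + 4*z
(∇×G)₃ = ∂G₂/∂x − ∂G₁/∂y = 10*y + 1
∇×G = (6, -8*x*z + 3*x + 4*z, 10*y + 1)
At (-1, -1, -1): (6, -15, -9).

(6, -15, -9)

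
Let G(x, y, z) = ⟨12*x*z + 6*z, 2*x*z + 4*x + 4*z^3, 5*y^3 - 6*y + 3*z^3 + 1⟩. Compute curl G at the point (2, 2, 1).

(38, 30, 6)

(∇×G)₁ = ∂G₃/∂y − ∂G₂/∂z = -2*x + 15*y^2 - 12*z^2 - 6
(∇×G)₂ = ∂G₁/∂z − ∂G₃/∂x = 12*x + 6
(∇×G)₃ = ∂G₂/∂x − ∂G₁/∂y = 2*z + 4
∇×G = (-2*x + 15*y^2 - 12*z^2 - 6, 12*x + 6, 2*z + 4)
At (2, 2, 1): (38, 30, 6).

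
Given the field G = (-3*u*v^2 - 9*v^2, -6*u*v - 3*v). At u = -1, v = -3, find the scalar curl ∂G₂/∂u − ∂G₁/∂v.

∂G₂/∂u = -6*v
∂G₁/∂v = -6*u*v - 18*v
Scalar curl = 6*u*v + 12*v
At (-1, -3): -18.

-18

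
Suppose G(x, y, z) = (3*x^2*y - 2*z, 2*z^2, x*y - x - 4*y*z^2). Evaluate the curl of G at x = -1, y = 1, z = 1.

(-9, -2, -3)

(∇×G)₁ = ∂G₃/∂y − ∂G₂/∂z = x - 4*z^2 - 4*z
(∇×G)₂ = ∂G₁/∂z − ∂G₃/∂x = -y - 1
(∇×G)₃ = ∂G₂/∂x − ∂G₁/∂y = -3*x^2
∇×G = (x - 4*z^2 - 4*z, -y - 1, -3*x^2)
At (-1, 1, 1): (-9, -2, -3).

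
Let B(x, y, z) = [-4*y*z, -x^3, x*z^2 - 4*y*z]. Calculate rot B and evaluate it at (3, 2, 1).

(-4, -9, -23)

(∇×B)₁ = ∂B₃/∂y − ∂B₂/∂z = -4*z
(∇×B)₂ = ∂B₁/∂z − ∂B₃/∂x = -4*y - z^2
(∇×B)₃ = ∂B₂/∂x − ∂B₁/∂y = -3*x^2 + 4*z
∇×B = (-4*z, -4*y - z^2, -3*x^2 + 4*z)
At (3, 2, 1): (-4, -9, -23).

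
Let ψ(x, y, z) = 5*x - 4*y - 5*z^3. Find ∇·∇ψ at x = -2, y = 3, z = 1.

∂²ψ/∂x² = 0
∂²ψ/∂y² = 0
∂²ψ/∂z² = -30*z
∇²ψ = -30*z
At (-2, 3, 1): -30.

-30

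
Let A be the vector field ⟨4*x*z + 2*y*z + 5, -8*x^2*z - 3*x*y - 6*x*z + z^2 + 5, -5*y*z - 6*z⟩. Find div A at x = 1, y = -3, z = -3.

-6

∂A₁/∂x = 4*z
∂A₂/∂y = -3*x
∂A₃/∂z = -5*y - 6
∇·A = -3*x - 5*y + 4*z - 6
At (1, -3, -3): -6.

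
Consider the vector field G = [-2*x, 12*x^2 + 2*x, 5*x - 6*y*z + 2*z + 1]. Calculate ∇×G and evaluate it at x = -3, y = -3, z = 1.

(-6, -5, -70)

(∇×G)₁ = ∂G₃/∂y − ∂G₂/∂z = -6*z
(∇×G)₂ = ∂G₁/∂z − ∂G₃/∂x = -5
(∇×G)₃ = ∂G₂/∂x − ∂G₁/∂y = 24*x + 2
∇×G = (-6*z, -5, 24*x + 2)
At (-3, -3, 1): (-6, -5, -70).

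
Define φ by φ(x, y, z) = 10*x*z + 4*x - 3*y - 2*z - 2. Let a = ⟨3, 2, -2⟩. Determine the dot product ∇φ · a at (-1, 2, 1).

60

∂φ/∂x = 10*z + 4
∂φ/∂y = -3
∂φ/∂z = 10*x - 2
∇φ at (-1, 2, 1) = (14, -3, -12)
∇φ · a = (14)(3) + (-3)(2) + (-12)(-2) = 60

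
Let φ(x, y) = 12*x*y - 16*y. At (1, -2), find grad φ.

(-24, -4)

∂φ/∂x = 12*y
∂φ/∂y = 12*x - 16
∇φ = (12*y, 12*x - 16)
At (1, -2): (-24, -4).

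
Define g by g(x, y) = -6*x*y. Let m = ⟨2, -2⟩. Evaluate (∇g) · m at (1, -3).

48

∂g/∂x = -6*y
∂g/∂y = -6*x
∇g at (1, -3) = (18, -6)
∇g · m = (18)(2) + (-6)(-2) = 48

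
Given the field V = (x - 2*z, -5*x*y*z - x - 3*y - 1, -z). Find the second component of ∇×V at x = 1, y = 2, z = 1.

(∇×V)_2 = ∂V₁/∂z − ∂V₃/∂x
= -2 − (0)
= -2
At (1, 2, 1): -2.

-2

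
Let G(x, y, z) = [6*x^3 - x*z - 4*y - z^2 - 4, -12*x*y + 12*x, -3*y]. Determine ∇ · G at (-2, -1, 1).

95

∂G₁/∂x = 18*x^2 - z
∂G₂/∂y = -12*x
∂G₃/∂z = 0
∇·G = 18*x^2 - 12*x - z
At (-2, -1, 1): 95.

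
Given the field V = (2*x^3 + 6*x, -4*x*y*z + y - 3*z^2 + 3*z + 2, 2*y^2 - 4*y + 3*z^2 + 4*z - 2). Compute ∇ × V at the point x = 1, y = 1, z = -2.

(∇×V)₁ = ∂V₃/∂y − ∂V₂/∂z = 4*x*y + 4*y + 6*z - 7
(∇×V)₂ = ∂V₁/∂z − ∂V₃/∂x = 0
(∇×V)₃ = ∂V₂/∂x − ∂V₁/∂y = -4*y*z
∇×V = (4*x*y + 4*y + 6*z - 7, 0, -4*y*z)
At (1, 1, -2): (-11, 0, 8).

(-11, 0, 8)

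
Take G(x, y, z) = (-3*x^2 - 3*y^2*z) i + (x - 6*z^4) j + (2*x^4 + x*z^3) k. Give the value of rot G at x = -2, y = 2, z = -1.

(∇×G)₁ = ∂G₃/∂y − ∂G₂/∂z = 24*z^3
(∇×G)₂ = ∂G₁/∂z − ∂G₃/∂x = -8*x^3 - 3*y^2 - z^3
(∇×G)₃ = ∂G₂/∂x − ∂G₁/∂y = 6*y*z + 1
∇×G = (24*z^3, -8*x^3 - 3*y^2 - z^3, 6*y*z + 1)
At (-2, 2, -1): (-24, 53, -11).

(-24, 53, -11)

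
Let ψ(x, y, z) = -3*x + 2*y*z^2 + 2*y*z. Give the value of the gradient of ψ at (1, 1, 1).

(-3, 4, 6)

∂ψ/∂x = -3
∂ψ/∂y = 2*z^2 + 2*z
∂ψ/∂z = 4*y*z + 2*y
∇ψ = (-3, 2*z^2 + 2*z, 4*y*z + 2*y)
At (1, 1, 1): (-3, 4, 6).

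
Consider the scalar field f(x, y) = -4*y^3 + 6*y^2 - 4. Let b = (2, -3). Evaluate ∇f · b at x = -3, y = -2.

216

∂f/∂x = 0
∂f/∂y = -12*y^2 + 12*y
∇f at (-3, -2) = (0, -72)
∇f · b = (0)(2) + (-72)(-3) = 216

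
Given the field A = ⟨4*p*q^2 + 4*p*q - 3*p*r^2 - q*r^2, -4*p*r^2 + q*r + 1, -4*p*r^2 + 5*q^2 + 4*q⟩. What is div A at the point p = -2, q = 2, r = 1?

∂A₁/∂p = 4*q^2 + 4*q - 3*r^2
∂A₂/∂q = r
∂A₃/∂r = -8*p*r
∇·A = -8*p*r + 4*q^2 + 4*q - 3*r^2 + r
At (-2, 2, 1): 38.

38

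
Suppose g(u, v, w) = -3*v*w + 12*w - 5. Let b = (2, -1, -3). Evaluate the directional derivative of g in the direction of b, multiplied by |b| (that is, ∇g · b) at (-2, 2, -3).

-27

∂g/∂u = 0
∂g/∂v = -3*w
∂g/∂w = -3*v + 12
∇g at (-2, 2, -3) = (0, 9, 6)
∇g · b = (0)(2) + (9)(-1) + (6)(-3) = -27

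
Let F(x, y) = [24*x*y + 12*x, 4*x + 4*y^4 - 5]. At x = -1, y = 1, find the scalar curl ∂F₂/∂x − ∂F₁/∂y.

∂F₂/∂x = 4
∂F₁/∂y = 24*x
Scalar curl = -24*x + 4
At (-1, 1): 28.

28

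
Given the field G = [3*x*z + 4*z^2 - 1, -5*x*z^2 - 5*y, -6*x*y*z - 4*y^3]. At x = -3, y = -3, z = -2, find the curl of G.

(∇×G)₁ = ∂G₃/∂y − ∂G₂/∂z = 4*x*z - 12*y^2
(∇×G)₂ = ∂G₁/∂z − ∂G₃/∂x = 3*x + 6*y*z + 8*z
(∇×G)₃ = ∂G₂/∂x − ∂G₁/∂y = -5*z^2
∇×G = (4*x*z - 12*y^2, 3*x + 6*y*z + 8*z, -5*z^2)
At (-3, -3, -2): (-84, 11, -20).

(-84, 11, -20)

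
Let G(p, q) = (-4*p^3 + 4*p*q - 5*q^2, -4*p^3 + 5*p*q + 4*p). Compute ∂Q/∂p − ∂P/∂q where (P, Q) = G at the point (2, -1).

∂G₂/∂p = -12*p^2 + 5*q + 4
∂G₁/∂q = 4*p - 10*q
Scalar curl = -12*p^2 - 4*p + 15*q + 4
At (2, -1): -67.

-67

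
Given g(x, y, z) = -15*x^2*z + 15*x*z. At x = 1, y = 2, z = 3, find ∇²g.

-90

∂²g/∂x² = -30*z
∂²g/∂y² = 0
∂²g/∂z² = 0
∇²g = -30*z
At (1, 2, 3): -90.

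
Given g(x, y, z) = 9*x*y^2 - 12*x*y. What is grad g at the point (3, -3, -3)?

(117, -198, 0)

∂g/∂x = 9*y^2 - 12*y
∂g/∂y = 18*x*y - 12*x
∂g/∂z = 0
∇g = (9*y^2 - 12*y, 18*x*y - 12*x, 0)
At (3, -3, -3): (117, -198, 0).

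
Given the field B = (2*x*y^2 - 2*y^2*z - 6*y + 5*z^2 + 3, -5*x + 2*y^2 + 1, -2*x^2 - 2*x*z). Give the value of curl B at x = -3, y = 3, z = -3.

(0, -66, 1)

(∇×B)₁ = ∂B₃/∂y − ∂B₂/∂z = 0
(∇×B)₂ = ∂B₁/∂z − ∂B₃/∂x = 4*x - 2*y^2 + 12*z
(∇×B)₃ = ∂B₂/∂x − ∂B₁/∂y = -4*x*y + 4*y*z + 1
∇×B = (0, 4*x - 2*y^2 + 12*z, -4*x*y + 4*y*z + 1)
At (-3, 3, -3): (0, -66, 1).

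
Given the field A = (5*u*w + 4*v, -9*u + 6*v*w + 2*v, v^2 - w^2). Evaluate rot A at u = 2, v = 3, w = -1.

(∇×A)₁ = ∂A₃/∂v − ∂A₂/∂w = -4*v
(∇×A)₂ = ∂A₁/∂w − ∂A₃/∂u = 5*u
(∇×A)₃ = ∂A₂/∂u − ∂A₁/∂v = -13
∇×A = (-4*v, 5*u, -13)
At (2, 3, -1): (-12, 10, -13).

(-12, 10, -13)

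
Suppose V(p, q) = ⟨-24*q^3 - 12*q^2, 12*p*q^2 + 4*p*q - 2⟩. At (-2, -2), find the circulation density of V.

∂V₂/∂p = 12*q^2 + 4*q
∂V₁/∂q = -72*q^2 - 24*q
Scalar curl = 84*q^2 + 28*q
At (-2, -2): 280.

280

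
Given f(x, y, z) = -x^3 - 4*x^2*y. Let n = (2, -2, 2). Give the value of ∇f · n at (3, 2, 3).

∂f/∂x = -3*x^2 - 8*x*y
∂f/∂y = -4*x^2
∂f/∂z = 0
∇f at (3, 2, 3) = (-75, -36, 0)
∇f · n = (-75)(2) + (-36)(-2) + (0)(2) = -78

-78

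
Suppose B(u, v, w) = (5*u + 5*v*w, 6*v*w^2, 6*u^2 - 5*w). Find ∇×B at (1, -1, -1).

(-12, -17, 5)

(∇×B)₁ = ∂B₃/∂v − ∂B₂/∂w = -12*v*w
(∇×B)₂ = ∂B₁/∂w − ∂B₃/∂u = -12*u + 5*v
(∇×B)₃ = ∂B₂/∂u − ∂B₁/∂v = -5*w
∇×B = (-12*v*w, -12*u + 5*v, -5*w)
At (1, -1, -1): (-12, -17, 5).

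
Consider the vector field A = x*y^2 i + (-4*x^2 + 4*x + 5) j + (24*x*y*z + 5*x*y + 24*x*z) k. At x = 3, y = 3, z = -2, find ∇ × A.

(∇×A)₁ = ∂A₃/∂y − ∂A₂/∂z = 24*x*z + 5*x
(∇×A)₂ = ∂A₁/∂z − ∂A₃/∂x = -24*y*z - 5*y - 24*z
(∇×A)₃ = ∂A₂/∂x − ∂A₁/∂y = -2*x*y - 8*x + 4
∇×A = (24*x*z + 5*x, -24*y*z - 5*y - 24*z, -2*x*y - 8*x + 4)
At (3, 3, -2): (-129, 177, -38).

(-129, 177, -38)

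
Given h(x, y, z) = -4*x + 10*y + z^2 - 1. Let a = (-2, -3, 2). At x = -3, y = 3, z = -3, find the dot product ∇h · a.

-34

∂h/∂x = -4
∂h/∂y = 10
∂h/∂z = 2*z
∇h at (-3, 3, -3) = (-4, 10, -6)
∇h · a = (-4)(-2) + (10)(-3) + (-6)(2) = -34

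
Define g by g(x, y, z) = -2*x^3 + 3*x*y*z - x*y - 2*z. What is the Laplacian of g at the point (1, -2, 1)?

∂²g/∂x² = -12*x
∂²g/∂y² = 0
∂²g/∂z² = 0
∇²g = -12*x
At (1, -2, 1): -12.

-12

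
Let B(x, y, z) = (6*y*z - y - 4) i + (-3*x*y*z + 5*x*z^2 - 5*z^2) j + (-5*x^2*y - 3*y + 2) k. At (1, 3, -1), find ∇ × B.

(1, 48, 21)

(∇×B)₁ = ∂B₃/∂y − ∂B₂/∂z = -5*x^2 + 3*x*y - 10*x*z + 10*z - 3
(∇×B)₂ = ∂B₁/∂z − ∂B₃/∂x = 10*x*y + 6*y
(∇×B)₃ = ∂B₂/∂x − ∂B₁/∂y = -3*y*z + 5*z^2 - 6*z + 1
∇×B = (-5*x^2 + 3*x*y - 10*x*z + 10*z - 3, 10*x*y + 6*y, -3*y*z + 5*z^2 - 6*z + 1)
At (1, 3, -1): (1, 48, 21).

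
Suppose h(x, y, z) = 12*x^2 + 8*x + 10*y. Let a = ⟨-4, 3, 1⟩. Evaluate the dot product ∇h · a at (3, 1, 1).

∂h/∂x = 24*x + 8
∂h/∂y = 10
∂h/∂z = 0
∇h at (3, 1, 1) = (80, 10, 0)
∇h · a = (80)(-4) + (10)(3) + (0)(1) = -290

-290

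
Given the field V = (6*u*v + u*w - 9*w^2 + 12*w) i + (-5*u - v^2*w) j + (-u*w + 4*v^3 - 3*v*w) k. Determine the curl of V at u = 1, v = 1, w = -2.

(∇×V)₁ = ∂V₃/∂v − ∂V₂/∂w = 13*v^2 - 3*w
(∇×V)₂ = ∂V₁/∂w − ∂V₃/∂u = u - 17*w + 12
(∇×V)₃ = ∂V₂/∂u − ∂V₁/∂v = -6*u - 5
∇×V = (13*v^2 - 3*w, u - 17*w + 12, -6*u - 5)
At (1, 1, -2): (19, 47, -11).

(19, 47, -11)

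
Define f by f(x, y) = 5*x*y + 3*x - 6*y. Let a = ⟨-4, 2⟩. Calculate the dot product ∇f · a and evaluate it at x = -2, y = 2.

-84

∂f/∂x = 5*y + 3
∂f/∂y = 5*x - 6
∇f at (-2, 2) = (13, -16)
∇f · a = (13)(-4) + (-16)(2) = -84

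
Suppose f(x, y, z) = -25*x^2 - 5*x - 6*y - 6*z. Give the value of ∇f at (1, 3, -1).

(-55, -6, -6)

∂f/∂x = -50*x - 5
∂f/∂y = -6
∂f/∂z = -6
∇f = (-50*x - 5, -6, -6)
At (1, 3, -1): (-55, -6, -6).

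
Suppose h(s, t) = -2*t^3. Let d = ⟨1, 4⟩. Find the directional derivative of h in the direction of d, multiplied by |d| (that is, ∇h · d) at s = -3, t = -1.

-24

∂h/∂s = 0
∂h/∂t = -6*t^2
∇h at (-3, -1) = (0, -6)
∇h · d = (0)(1) + (-6)(4) = -24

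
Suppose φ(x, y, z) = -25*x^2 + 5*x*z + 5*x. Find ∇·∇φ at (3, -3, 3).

∂²φ/∂x² = -50
∂²φ/∂y² = 0
∂²φ/∂z² = 0
∇²φ = -50
At (3, -3, 3): -50.

-50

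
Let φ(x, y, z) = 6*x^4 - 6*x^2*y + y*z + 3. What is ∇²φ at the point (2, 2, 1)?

264

∂²φ/∂x² = 12*(6*x^2 - y)
∂²φ/∂y² = 0
∂²φ/∂z² = 0
∇²φ = 72*x^2 - 12*y
At (2, 2, 1): 264.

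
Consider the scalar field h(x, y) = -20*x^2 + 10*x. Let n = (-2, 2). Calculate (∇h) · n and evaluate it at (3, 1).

∂h/∂x = -40*x + 10
∂h/∂y = 0
∇h at (3, 1) = (-110, 0)
∇h · n = (-110)(-2) + (0)(2) = 220

220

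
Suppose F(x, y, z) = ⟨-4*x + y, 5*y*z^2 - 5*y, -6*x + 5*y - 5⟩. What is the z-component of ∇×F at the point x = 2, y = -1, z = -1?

-1

(∇×F)_3 = ∂F₂/∂x − ∂F₁/∂y
= 0 − (1)
= -1
At (2, -1, -1): -1.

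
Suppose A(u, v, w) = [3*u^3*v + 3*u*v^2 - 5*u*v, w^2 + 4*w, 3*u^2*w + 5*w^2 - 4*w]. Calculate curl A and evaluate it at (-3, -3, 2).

(∇×A)₁ = ∂A₃/∂v − ∂A₂/∂w = -2*w - 4
(∇×A)₂ = ∂A₁/∂w − ∂A₃/∂u = -6*u*w
(∇×A)₃ = ∂A₂/∂u − ∂A₁/∂v = -3*u^3 - 6*u*v + 5*u
∇×A = (-2*w - 4, -6*u*w, -3*u^3 - 6*u*v + 5*u)
At (-3, -3, 2): (-8, 36, 12).

(-8, 36, 12)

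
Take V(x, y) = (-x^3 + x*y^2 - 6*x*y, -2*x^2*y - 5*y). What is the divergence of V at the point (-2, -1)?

-18

∂V₁/∂x = -3*x^2 + y^2 - 6*y
∂V₂/∂y = -2*x^2 - 5
∇·V = -5*x^2 + y^2 - 6*y - 5
At (-2, -1): -18.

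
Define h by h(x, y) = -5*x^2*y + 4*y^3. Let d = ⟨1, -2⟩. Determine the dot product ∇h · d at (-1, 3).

-176

∂h/∂x = -10*x*y
∂h/∂y = -5*x^2 + 12*y^2
∇h at (-1, 3) = (30, 103)
∇h · d = (30)(1) + (103)(-2) = -176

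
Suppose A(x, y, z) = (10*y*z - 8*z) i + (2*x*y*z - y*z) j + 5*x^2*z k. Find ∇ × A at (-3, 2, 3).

(∇×A)₁ = ∂A₃/∂y − ∂A₂/∂z = -2*x*y + y
(∇×A)₂ = ∂A₁/∂z − ∂A₃/∂x = -10*x*z + 10*y - 8
(∇×A)₃ = ∂A₂/∂x − ∂A₁/∂y = 2*y*z - 10*z
∇×A = (-2*x*y + y, -10*x*z + 10*y - 8, 2*y*z - 10*z)
At (-3, 2, 3): (14, 102, -18).

(14, 102, -18)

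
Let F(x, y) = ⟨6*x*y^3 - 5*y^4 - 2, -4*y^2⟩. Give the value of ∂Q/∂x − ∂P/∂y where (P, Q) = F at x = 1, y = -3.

∂F₂/∂x = 0
∂F₁/∂y = 18*x*y^2 - 20*y^3
Scalar curl = -18*x*y^2 + 20*y^3
At (1, -3): -702.

-702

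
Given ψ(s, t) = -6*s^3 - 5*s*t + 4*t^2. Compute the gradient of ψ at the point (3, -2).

∂ψ/∂s = -18*s^2 - 5*t
∂ψ/∂t = -5*s + 8*t
∇ψ = (-18*s^2 - 5*t, -5*s + 8*t)
At (3, -2): (-152, -31).

(-152, -31)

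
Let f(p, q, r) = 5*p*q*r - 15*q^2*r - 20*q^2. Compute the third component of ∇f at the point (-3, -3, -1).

(∇f)_3 = ∂f/∂r = 5*p*q - 15*q^2
At (-3, -3, -1): -90.

-90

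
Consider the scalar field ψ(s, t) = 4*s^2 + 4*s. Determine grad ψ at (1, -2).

(12, 0)

∂ψ/∂s = 8*s + 4
∂ψ/∂t = 0
∇ψ = (8*s + 4, 0)
At (1, -2): (12, 0).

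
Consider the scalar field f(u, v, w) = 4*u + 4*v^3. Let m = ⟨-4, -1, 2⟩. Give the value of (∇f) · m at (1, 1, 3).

-28

∂f/∂u = 4
∂f/∂v = 12*v^2
∂f/∂w = 0
∇f at (1, 1, 3) = (4, 12, 0)
∇f · m = (4)(-4) + (12)(-1) + (0)(2) = -28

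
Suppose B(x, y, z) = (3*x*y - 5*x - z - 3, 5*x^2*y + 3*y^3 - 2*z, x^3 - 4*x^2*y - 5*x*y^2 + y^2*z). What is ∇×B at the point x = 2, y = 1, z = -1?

(∇×B)₁ = ∂B₃/∂y − ∂B₂/∂z = -4*x^2 - 10*x*y + 2*y*z + 2
(∇×B)₂ = ∂B₁/∂z − ∂B₃/∂x = -3*x^2 + 8*x*y + 5*y^2 - 1
(∇×B)₃ = ∂B₂/∂x − ∂B₁/∂y = 10*x*y - 3*x
∇×B = (-4*x^2 - 10*x*y + 2*y*z + 2, -3*x^2 + 8*x*y + 5*y^2 - 1, 10*x*y - 3*x)
At (2, 1, -1): (-36, 8, 14).

(-36, 8, 14)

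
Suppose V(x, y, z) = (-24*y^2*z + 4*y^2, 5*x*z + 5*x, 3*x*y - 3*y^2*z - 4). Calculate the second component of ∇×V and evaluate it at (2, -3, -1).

-207

(∇×V)_2 = ∂V₁/∂z − ∂V₃/∂x
= -24*y^2 − (3*y)
= -24*y^2 - 3*y
At (2, -3, -1): -207.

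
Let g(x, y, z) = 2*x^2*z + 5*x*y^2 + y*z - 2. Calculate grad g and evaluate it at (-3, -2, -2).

(44, 58, 16)

∂g/∂x = 4*x*z + 5*y^2
∂g/∂y = 10*x*y + z
∂g/∂z = 2*x^2 + y
∇g = (4*x*z + 5*y^2, 10*x*y + z, 2*x^2 + y)
At (-3, -2, -2): (44, 58, 16).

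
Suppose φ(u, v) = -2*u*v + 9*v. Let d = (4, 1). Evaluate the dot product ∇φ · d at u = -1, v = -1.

19

∂φ/∂u = -2*v
∂φ/∂v = -2*u + 9
∇φ at (-1, -1) = (2, 11)
∇φ · d = (2)(4) + (11)(1) = 19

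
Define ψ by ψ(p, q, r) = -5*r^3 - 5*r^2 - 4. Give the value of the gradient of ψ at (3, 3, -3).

∂ψ/∂p = 0
∂ψ/∂q = 0
∂ψ/∂r = -15*r^2 - 10*r
∇ψ = (0, 0, -15*r^2 - 10*r)
At (3, 3, -3): (0, 0, -105).

(0, 0, -105)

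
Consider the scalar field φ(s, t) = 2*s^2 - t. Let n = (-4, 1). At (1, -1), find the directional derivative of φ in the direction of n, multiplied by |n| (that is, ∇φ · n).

-17

∂φ/∂s = 4*s
∂φ/∂t = -1
∇φ at (1, -1) = (4, -1)
∇φ · n = (4)(-4) + (-1)(1) = -17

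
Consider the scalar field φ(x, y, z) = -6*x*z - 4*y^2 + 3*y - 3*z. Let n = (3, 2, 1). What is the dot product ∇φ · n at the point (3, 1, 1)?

∂φ/∂x = -6*z
∂φ/∂y = -8*y + 3
∂φ/∂z = -6*x - 3
∇φ at (3, 1, 1) = (-6, -5, -21)
∇φ · n = (-6)(3) + (-5)(2) + (-21)(1) = -49

-49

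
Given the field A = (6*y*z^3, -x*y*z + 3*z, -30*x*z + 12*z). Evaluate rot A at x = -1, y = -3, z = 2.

(0, -156, -42)

(∇×A)₁ = ∂A₃/∂y − ∂A₂/∂z = x*y - 3
(∇×A)₂ = ∂A₁/∂z − ∂A₃/∂x = 18*y*z^2 + 30*z
(∇×A)₃ = ∂A₂/∂x − ∂A₁/∂y = -y*z - 6*z^3
∇×A = (x*y - 3, 18*y*z^2 + 30*z, -y*z - 6*z^3)
At (-1, -3, 2): (0, -156, -42).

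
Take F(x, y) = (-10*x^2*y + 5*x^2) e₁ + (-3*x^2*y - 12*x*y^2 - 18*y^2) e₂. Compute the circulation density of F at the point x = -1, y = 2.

∂F₂/∂x = -6*x*y - 12*y^2
∂F₁/∂y = -10*x^2
Scalar curl = 10*x^2 - 6*x*y - 12*y^2
At (-1, 2): -26.

-26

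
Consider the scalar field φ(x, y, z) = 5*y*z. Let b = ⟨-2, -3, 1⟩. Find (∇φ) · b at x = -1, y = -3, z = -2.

∂φ/∂x = 0
∂φ/∂y = 5*z
∂φ/∂z = 5*y
∇φ at (-1, -3, -2) = (0, -10, -15)
∇φ · b = (0)(-2) + (-10)(-3) + (-15)(1) = 15

15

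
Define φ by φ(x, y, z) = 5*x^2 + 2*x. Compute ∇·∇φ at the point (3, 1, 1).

∂²φ/∂x² = 10
∂²φ/∂y² = 0
∂²φ/∂z² = 0
∇²φ = 10
At (3, 1, 1): 10.

10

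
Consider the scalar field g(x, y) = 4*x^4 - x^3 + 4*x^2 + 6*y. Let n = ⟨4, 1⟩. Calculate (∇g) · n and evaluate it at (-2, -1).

-618

∂g/∂x = 16*x^3 - 3*x^2 + 8*x
∂g/∂y = 6
∇g at (-2, -1) = (-156, 6)
∇g · n = (-156)(4) + (6)(1) = -618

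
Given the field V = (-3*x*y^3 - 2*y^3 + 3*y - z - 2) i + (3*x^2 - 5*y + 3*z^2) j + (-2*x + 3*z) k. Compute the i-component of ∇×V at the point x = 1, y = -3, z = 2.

(∇×V)_1 = ∂V₃/∂y − ∂V₂/∂z
= 0 − (6*z)
= -6*z
At (1, -3, 2): -12.

-12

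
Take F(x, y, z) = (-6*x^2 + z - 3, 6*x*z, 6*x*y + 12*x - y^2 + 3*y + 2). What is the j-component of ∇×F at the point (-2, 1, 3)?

(∇×F)_2 = ∂F₁/∂z − ∂F₃/∂x
= 1 − (6*y + 12)
= -6*y - 11
At (-2, 1, 3): -17.

-17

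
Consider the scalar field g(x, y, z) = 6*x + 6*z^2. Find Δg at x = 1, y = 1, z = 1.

12

∂²g/∂x² = 0
∂²g/∂y² = 0
∂²g/∂z² = 12
∇²g = 12
At (1, 1, 1): 12.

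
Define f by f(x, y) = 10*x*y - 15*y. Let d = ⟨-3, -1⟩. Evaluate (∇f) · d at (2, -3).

∂f/∂x = 10*y
∂f/∂y = 10*x - 15
∇f at (2, -3) = (-30, 5)
∇f · d = (-30)(-3) + (5)(-1) = 85

85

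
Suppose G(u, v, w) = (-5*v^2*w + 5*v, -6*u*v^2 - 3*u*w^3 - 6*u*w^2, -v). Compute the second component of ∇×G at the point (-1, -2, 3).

(∇×G)_2 = ∂G₁/∂w − ∂G₃/∂u
= -5*v^2 − (0)
= -5*v^2
At (-1, -2, 3): -20.

-20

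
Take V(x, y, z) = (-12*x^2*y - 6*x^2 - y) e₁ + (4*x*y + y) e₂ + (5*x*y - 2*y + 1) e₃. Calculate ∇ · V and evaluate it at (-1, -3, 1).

-63

∂V₁/∂x = -24*x*y - 12*x
∂V₂/∂y = 4*x + 1
∂V₃/∂z = 0
∇·V = -24*x*y - 8*x + 1
At (-1, -3, 1): -63.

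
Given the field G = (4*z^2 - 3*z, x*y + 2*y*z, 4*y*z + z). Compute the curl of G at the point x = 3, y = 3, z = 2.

(∇×G)₁ = ∂G₃/∂y − ∂G₂/∂z = -2*y + 4*z
(∇×G)₂ = ∂G₁/∂z − ∂G₃/∂x = 8*z - 3
(∇×G)₃ = ∂G₂/∂x − ∂G₁/∂y = y
∇×G = (-2*y + 4*z, 8*z - 3, y)
At (3, 3, 2): (2, 13, 3).

(2, 13, 3)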